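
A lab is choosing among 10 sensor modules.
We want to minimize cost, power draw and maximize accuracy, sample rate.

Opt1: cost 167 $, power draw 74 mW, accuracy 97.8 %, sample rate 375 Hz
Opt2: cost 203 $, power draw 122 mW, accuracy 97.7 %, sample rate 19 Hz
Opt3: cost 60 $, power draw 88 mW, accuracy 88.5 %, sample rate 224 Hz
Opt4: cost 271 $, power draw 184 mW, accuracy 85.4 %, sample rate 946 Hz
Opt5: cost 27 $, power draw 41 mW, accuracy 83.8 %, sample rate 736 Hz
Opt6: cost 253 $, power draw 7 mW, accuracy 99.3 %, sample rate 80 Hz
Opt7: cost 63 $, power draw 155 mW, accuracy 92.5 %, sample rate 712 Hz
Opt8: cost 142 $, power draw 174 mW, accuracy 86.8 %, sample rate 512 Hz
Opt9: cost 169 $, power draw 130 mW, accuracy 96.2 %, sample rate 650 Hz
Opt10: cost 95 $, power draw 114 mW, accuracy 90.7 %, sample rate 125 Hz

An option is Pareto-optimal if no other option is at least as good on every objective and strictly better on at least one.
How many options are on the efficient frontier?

Opt1: not dominated.
Opt2: dominated by Opt1 (cost 167≤203, power draw 74≤122, accuracy 97.8≥97.7, sample rate 375≥19).
Opt3: not dominated.
Opt4: not dominated (best sample rate).
Opt5: not dominated (best cost).
Opt6: not dominated (best power draw).
Opt7: not dominated.
Opt8: dominated by Opt7 (cost 63≤142, power draw 155≤174, accuracy 92.5≥86.8, sample rate 712≥512).
Opt9: not dominated.
Opt10: not dominated.
Pareto-optimal: Opt1, Opt3, Opt4, Opt5, Opt6, Opt7, Opt9, Opt10 → 8.

8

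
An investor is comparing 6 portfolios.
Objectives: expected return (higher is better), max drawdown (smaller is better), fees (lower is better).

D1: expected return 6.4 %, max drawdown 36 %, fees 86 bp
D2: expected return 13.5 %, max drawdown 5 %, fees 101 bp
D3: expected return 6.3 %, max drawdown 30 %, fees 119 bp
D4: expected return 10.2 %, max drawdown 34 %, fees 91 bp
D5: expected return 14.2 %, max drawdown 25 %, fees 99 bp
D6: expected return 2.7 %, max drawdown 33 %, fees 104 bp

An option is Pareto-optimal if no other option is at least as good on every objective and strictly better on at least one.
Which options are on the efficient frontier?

D1: not dominated (best fees).
D2: not dominated (best max drawdown).
D3: dominated by D2 (expected return 13.5≥6.3, max drawdown 5≤30, fees 101≤119).
D4: not dominated.
D5: not dominated (best expected return).
D6: dominated by D2 (expected return 13.5≥2.7, max drawdown 5≤33, fees 101≤104).

D1, D2, D4, D5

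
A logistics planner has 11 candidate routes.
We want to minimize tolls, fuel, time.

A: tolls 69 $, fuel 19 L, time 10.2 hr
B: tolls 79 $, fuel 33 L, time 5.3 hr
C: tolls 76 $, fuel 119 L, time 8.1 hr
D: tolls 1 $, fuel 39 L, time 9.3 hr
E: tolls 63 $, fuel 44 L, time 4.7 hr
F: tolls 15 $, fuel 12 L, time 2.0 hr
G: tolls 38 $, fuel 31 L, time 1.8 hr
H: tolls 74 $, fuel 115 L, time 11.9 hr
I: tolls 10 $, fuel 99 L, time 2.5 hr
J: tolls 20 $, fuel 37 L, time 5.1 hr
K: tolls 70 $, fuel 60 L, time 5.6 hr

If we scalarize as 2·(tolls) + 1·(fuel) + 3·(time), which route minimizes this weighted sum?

F

A: 2·69 + 1·19 + 3·10.2 = 187.6
B: 2·79 + 1·33 + 3·5.3 = 206.9
C: 2·76 + 1·119 + 3·8.1 = 295.3
D: 2·1 + 1·39 + 3·9.3 = 68.9
E: 2·63 + 1·44 + 3·4.7 = 184.1
F: 2·15 + 1·12 + 3·2.0 = 48.0
G: 2·38 + 1·31 + 3·1.8 = 112.4
H: 2·74 + 1·115 + 3·11.9 = 298.7
I: 2·10 + 1·99 + 3·2.5 = 126.5
J: 2·20 + 1·37 + 3·5.1 = 92.3
K: 2·70 + 1·60 + 3·5.6 = 216.8
Lowest: F at 48.0.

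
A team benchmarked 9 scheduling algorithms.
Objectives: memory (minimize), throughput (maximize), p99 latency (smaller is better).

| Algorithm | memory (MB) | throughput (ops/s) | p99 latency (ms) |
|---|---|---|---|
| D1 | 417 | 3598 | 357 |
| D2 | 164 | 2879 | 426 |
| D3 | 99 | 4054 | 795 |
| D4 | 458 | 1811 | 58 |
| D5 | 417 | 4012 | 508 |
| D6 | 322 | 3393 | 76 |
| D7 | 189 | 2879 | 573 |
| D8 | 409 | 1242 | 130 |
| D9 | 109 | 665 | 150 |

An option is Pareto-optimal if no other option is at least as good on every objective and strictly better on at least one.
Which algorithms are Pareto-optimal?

D1: not dominated.
D2: not dominated.
D3: not dominated (best memory).
D4: not dominated (best p99 latency).
D5: not dominated.
D6: not dominated.
D7: dominated by D2 (memory 164≤189, throughput 2879≥2879, p99 latency 426≤573).
D8: dominated by D6 (memory 322≤409, throughput 3393≥1242, p99 latency 76≤130).
D9: not dominated.

D1, D2, D3, D4, D5, D6, D9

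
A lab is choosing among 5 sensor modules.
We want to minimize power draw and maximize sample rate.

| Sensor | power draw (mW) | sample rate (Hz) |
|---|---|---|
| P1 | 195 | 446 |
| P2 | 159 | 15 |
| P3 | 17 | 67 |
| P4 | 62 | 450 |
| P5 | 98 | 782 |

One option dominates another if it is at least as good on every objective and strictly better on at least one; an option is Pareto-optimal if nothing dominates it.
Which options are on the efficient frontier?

P3, P4, P5

P1: dominated by P4 (power draw 62≤195, sample rate 450≥446).
P2: dominated by P3 (power draw 17≤159, sample rate 67≥15).
P3: not dominated (best power draw).
P4: not dominated.
P5: not dominated (best sample rate).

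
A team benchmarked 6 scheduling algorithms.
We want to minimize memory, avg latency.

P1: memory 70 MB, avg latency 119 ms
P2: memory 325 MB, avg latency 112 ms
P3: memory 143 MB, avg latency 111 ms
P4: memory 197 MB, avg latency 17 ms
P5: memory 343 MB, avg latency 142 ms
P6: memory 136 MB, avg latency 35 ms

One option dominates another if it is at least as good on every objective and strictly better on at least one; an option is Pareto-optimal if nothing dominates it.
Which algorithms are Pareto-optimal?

P1: not dominated (best memory).
P2: dominated by P3 (memory 143≤325, avg latency 111≤112).
P3: dominated by P6 (memory 136≤143, avg latency 35≤111).
P4: not dominated (best avg latency).
P5: dominated by P1 (memory 70≤343, avg latency 119≤142).
P6: not dominated.

P1, P4, P6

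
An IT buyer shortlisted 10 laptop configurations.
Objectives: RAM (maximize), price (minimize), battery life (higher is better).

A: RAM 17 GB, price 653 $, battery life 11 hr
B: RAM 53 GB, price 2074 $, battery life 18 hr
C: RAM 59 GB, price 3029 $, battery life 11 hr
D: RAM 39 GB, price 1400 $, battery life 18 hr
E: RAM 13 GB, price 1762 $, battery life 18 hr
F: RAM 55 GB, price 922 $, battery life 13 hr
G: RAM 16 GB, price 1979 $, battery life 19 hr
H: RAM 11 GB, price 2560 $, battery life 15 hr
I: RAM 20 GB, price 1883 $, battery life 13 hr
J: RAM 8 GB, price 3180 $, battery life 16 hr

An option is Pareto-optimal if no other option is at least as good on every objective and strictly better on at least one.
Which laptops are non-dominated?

A: not dominated (best price).
B: not dominated.
C: not dominated (best RAM).
D: not dominated.
E: dominated by D (RAM 39≥13, price 1400≤1762, battery life 18≥18).
F: not dominated.
G: not dominated (best battery life).
H: dominated by B (RAM 53≥11, price 2074≤2560, battery life 18≥15).
I: dominated by D (RAM 39≥20, price 1400≤1883, battery life 18≥13).
J: dominated by B (RAM 53≥8, price 2074≤3180, battery life 18≥16).

A, B, C, D, F, G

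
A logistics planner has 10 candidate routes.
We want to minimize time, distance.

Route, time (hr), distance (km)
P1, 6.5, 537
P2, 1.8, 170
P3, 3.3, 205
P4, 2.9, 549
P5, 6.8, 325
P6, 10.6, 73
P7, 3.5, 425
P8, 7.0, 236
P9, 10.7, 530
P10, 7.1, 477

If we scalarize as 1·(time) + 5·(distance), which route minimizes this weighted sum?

P1: 1·6.5 + 5·537 = 2691.5
P2: 1·1.8 + 5·170 = 851.8
P3: 1·3.3 + 5·205 = 1028.3
P4: 1·2.9 + 5·549 = 2747.9
P5: 1·6.8 + 5·325 = 1631.8
P6: 1·10.6 + 5·73 = 375.6
P7: 1·3.5 + 5·425 = 2128.5
P8: 1·7.0 + 5·236 = 1187.0
P9: 1·10.7 + 5·530 = 2660.7
P10: 1·7.1 + 5·477 = 2392.1
Lowest: P6 at 375.6.

P6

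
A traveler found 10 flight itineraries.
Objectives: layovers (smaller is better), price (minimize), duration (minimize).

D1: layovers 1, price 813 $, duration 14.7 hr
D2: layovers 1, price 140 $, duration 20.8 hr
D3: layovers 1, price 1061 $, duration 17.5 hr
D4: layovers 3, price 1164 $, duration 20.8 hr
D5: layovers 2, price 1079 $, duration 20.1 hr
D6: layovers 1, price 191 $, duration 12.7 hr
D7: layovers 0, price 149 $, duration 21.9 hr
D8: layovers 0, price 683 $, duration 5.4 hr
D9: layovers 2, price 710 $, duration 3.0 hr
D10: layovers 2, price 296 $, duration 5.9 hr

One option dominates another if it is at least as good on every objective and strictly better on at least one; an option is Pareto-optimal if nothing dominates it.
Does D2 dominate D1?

D2 vs D1: D2 is worse on duration (20.8 vs 14.7), so it does not dominate D1.

No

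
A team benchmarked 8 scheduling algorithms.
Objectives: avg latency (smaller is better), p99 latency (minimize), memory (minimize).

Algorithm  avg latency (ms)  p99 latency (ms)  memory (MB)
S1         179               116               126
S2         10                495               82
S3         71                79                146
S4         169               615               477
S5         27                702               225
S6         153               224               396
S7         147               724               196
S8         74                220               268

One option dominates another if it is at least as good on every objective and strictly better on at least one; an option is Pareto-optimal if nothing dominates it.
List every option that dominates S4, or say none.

S2, S3, S6, S8

S2: avg latency 10≤169, p99 latency 495≤615, memory 82≤477 — dominates S4.
S3: avg latency 71≤169, p99 latency 79≤615, memory 146≤477 — dominates S4.
S6: avg latency 153≤169, p99 latency 224≤615, memory 396≤477 — dominates S4.
S8: avg latency 74≤169, p99 latency 220≤615, memory 268≤477 — dominates S4.
Others (S1, S5, S7) are each worse than S4 on at least one objective.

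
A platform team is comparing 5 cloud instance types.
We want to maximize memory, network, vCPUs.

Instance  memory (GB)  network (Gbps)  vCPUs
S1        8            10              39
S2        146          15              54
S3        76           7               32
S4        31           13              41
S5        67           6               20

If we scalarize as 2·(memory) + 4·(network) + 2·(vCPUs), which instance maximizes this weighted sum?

S1: 2·8 + 4·10 + 2·39 = 134
S2: 2·146 + 4·15 + 2·54 = 460
S3: 2·76 + 4·7 + 2·32 = 244
S4: 2·31 + 4·13 + 2·41 = 196
S5: 2·67 + 4·6 + 2·20 = 198
Highest: S2 at 460.

S2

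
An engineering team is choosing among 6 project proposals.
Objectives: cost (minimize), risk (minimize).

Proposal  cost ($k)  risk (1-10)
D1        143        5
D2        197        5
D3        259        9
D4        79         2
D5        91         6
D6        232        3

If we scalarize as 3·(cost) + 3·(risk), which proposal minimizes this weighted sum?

D4

D1: 3·143 + 3·5 = 444
D2: 3·197 + 3·5 = 606
D3: 3·259 + 3·9 = 804
D4: 3·79 + 3·2 = 243
D5: 3·91 + 3·6 = 291
D6: 3·232 + 3·3 = 705
Lowest: D4 at 243.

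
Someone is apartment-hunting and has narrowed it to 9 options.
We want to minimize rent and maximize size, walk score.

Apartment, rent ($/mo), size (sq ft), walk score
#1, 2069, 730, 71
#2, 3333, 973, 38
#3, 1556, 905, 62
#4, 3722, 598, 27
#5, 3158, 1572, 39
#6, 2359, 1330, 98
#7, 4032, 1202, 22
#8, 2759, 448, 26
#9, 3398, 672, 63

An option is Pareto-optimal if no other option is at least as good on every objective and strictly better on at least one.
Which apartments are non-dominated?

#1: not dominated.
#2: dominated by #5 (rent 3158≤3333, size 1572≥973, walk score 39≥38).
#3: not dominated (best rent).
#4: dominated by #1 (rent 2069≤3722, size 730≥598, walk score 71≥27).
#5: not dominated (best size).
#6: not dominated (best walk score).
#7: dominated by #5 (rent 3158≤4032, size 1572≥1202, walk score 39≥22).
#8: dominated by #1 (rent 2069≤2759, size 730≥448, walk score 71≥26).
#9: dominated by #1 (rent 2069≤3398, size 730≥672, walk score 71≥63).

#1, #3, #5, #6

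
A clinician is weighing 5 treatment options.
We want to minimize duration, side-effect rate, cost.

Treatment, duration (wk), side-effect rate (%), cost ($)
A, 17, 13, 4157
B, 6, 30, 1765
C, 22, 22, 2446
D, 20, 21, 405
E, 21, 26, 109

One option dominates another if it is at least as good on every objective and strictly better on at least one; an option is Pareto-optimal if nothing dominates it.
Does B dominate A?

B vs A: B is worse on side-effect rate (30 vs 13), so it does not dominate A.

No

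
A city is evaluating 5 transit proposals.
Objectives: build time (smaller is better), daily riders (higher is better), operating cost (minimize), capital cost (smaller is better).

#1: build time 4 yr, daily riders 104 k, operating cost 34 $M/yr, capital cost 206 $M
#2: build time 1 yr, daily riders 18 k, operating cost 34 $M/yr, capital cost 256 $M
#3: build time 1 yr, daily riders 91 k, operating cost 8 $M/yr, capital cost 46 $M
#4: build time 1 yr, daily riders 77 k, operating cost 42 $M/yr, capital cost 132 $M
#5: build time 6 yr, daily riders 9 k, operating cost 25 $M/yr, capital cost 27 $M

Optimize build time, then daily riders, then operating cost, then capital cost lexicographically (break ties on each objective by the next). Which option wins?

#3

First minimize build time: best is 1, kept {#2, #3, #4}.
Then maximize daily riders: best is 91, kept {#3}.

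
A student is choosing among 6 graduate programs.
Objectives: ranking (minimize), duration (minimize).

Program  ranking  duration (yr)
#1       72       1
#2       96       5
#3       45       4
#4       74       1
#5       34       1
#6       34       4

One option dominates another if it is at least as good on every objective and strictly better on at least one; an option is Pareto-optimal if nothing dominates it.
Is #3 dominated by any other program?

Yes

#5 vs #3: ranking 34≤45, duration 1≤4 — #5 is at least as good on every objective and strictly better on at least one, so #5 dominates #3.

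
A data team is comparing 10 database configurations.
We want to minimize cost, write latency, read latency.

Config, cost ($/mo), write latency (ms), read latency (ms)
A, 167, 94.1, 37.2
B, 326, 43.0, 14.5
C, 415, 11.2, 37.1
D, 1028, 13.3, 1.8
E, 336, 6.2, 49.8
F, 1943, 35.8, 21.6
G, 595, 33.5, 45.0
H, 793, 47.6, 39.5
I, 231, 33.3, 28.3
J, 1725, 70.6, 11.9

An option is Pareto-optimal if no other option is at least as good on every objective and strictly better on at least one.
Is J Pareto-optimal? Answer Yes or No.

D vs J: cost 1028≤1725, write latency 13.3≤70.6, read latency 1.8≤11.9 — D is at least as good on every objective and strictly better on at least one, so D dominates J.

No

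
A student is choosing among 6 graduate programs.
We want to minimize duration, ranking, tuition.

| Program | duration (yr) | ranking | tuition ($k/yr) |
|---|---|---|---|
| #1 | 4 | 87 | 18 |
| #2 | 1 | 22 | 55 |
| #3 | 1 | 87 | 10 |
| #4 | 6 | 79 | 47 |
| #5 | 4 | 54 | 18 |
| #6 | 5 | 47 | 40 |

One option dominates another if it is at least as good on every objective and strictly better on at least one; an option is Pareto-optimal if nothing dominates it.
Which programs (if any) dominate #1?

#3, #5

#3: duration 1≤4, ranking 87≤87, tuition 10≤18 — dominates #1.
#5: duration 4≤4, ranking 54≤87, tuition 18≤18 — dominates #1.
Others (#2, #4, #6) are each worse than #1 on at least one objective.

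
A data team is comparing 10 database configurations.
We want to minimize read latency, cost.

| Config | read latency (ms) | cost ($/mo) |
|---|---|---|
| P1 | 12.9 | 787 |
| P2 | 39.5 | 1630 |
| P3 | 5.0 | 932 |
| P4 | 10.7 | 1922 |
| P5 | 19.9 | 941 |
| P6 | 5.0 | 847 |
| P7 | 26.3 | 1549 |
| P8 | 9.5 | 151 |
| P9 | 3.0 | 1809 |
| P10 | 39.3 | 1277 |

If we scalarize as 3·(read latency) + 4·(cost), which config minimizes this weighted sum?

P8

P1: 3·12.9 + 4·787 = 3186.7
P2: 3·39.5 + 4·1630 = 6638.5
P3: 3·5.0 + 4·932 = 3743.0
P4: 3·10.7 + 4·1922 = 7720.1
P5: 3·19.9 + 4·941 = 3823.7
P6: 3·5.0 + 4·847 = 3403.0
P7: 3·26.3 + 4·1549 = 6274.9
P8: 3·9.5 + 4·151 = 632.5
P9: 3·3.0 + 4·1809 = 7245.0
P10: 3·39.3 + 4·1277 = 5225.9
Lowest: P8 at 632.5.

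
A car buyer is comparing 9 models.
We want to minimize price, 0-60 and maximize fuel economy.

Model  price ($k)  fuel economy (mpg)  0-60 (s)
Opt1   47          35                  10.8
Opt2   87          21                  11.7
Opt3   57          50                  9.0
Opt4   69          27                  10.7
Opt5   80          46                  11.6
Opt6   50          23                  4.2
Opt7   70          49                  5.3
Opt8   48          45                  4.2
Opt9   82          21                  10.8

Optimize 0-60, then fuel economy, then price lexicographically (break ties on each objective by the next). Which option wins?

Opt8

First minimize 0-60: best is 4.2, kept {Opt6, Opt8}.
Then maximize fuel economy: best is 45, kept {Opt8}.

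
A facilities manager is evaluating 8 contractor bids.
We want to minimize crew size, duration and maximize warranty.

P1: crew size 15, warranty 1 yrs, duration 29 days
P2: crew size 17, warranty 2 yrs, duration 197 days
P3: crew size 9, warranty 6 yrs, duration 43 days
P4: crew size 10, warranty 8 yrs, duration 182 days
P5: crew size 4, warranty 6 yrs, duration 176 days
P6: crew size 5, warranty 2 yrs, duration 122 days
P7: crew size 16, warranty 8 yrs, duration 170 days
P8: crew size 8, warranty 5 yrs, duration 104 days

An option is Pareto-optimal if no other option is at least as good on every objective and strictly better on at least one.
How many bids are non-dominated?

7

P1: not dominated (best duration).
P2: dominated by P3 (crew size 9≤17, warranty 6≥2, duration 43≤197).
P3: not dominated.
P4: not dominated.
P5: not dominated (best crew size).
P6: not dominated.
P7: not dominated.
P8: not dominated.
Pareto-optimal: P1, P3, P4, P5, P6, P7, P8 → 7.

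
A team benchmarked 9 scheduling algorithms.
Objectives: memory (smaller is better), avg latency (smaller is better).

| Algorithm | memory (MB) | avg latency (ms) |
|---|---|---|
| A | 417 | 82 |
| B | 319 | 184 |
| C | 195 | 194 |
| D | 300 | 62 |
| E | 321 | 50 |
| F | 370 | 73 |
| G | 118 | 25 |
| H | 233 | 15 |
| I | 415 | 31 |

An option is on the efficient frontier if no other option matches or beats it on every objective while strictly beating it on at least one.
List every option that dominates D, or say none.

G, H

G: memory 118≤300, avg latency 25≤62 — dominates D.
H: memory 233≤300, avg latency 15≤62 — dominates D.
Others (A, B, C, E, F, I) are each worse than D on at least one objective.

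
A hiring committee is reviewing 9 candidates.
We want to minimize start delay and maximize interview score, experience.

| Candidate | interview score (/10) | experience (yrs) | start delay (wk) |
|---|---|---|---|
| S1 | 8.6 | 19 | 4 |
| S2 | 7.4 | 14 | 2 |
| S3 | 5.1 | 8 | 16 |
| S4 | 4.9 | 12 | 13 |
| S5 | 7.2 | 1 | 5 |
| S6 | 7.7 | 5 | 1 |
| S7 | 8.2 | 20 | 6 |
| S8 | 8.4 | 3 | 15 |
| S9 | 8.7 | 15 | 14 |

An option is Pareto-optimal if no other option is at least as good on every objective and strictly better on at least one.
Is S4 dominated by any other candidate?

S1 vs S4: interview score 8.6≥4.9, experience 19≥12, start delay 4≤13 — S1 is at least as good on every objective and strictly better on at least one, so S1 dominates S4.

Yes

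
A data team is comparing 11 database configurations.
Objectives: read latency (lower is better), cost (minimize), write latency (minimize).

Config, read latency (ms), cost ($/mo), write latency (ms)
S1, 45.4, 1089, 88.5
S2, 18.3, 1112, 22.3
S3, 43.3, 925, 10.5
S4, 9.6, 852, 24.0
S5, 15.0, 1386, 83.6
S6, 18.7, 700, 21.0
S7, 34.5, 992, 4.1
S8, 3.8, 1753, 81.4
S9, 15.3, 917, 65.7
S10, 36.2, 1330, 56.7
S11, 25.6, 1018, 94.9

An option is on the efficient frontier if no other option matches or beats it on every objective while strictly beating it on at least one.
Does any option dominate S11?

Yes

S4 vs S11: read latency 9.6≤25.6, cost 852≤1018, write latency 24.0≤94.9 — S4 is at least as good on every objective and strictly better on at least one, so S4 dominates S11.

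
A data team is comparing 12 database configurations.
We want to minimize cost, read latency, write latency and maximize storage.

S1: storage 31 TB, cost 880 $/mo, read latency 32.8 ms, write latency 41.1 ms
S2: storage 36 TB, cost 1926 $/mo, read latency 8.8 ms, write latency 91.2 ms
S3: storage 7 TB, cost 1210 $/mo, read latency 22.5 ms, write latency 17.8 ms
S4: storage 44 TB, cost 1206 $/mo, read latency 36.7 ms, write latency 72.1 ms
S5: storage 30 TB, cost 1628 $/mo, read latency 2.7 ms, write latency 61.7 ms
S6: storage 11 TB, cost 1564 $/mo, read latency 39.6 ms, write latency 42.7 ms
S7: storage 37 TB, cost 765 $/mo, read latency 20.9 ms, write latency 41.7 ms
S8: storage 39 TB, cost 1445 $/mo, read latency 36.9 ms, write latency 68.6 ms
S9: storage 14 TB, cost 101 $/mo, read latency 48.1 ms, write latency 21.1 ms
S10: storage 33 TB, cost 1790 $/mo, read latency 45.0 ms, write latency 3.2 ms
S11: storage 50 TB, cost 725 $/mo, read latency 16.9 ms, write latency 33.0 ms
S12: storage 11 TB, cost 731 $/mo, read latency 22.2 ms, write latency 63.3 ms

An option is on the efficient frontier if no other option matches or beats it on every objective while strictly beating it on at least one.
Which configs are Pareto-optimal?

S1: dominated by S11 (storage 50≥31, cost 725≤880, read latency 16.9≤32.8, write latency 33.0≤41.1).
S2: not dominated.
S3: not dominated.
S4: dominated by S11 (storage 50≥44, cost 725≤1206, read latency 16.9≤36.7, write latency 33.0≤72.1).
S5: not dominated (best read latency).
S6: dominated by S1 (storage 31≥11, cost 880≤1564, read latency 32.8≤39.6, write latency 41.1≤42.7).
S7: dominated by S11 (storage 50≥37, cost 725≤765, read latency 16.9≤20.9, write latency 33.0≤41.7).
S8: dominated by S11 (storage 50≥39, cost 725≤1445, read latency 16.9≤36.9, write latency 33.0≤68.6).
S9: not dominated (best cost).
S10: not dominated (best write latency).
S11: not dominated (best storage).
S12: dominated by S11 (storage 50≥11, cost 725≤731, read latency 16.9≤22.2, write latency 33.0≤63.3).

S2, S3, S5, S9, S10, S11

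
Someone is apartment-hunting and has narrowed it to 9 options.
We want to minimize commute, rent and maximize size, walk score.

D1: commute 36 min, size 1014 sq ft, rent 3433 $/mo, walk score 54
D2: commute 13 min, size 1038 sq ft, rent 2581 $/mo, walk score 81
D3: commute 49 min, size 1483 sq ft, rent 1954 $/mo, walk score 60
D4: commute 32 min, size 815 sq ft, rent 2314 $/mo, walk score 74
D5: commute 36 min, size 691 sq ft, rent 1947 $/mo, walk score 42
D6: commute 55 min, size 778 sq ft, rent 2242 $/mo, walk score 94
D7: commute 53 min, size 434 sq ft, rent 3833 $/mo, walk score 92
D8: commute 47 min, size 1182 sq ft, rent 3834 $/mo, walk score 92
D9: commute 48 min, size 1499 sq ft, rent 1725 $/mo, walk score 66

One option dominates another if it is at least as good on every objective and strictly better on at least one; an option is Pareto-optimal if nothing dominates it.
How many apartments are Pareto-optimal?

7

D1: dominated by D2 (commute 13≤36, size 1038≥1014, rent 2581≤3433, walk score 81≥54).
D2: not dominated (best commute).
D3: dominated by D9 (commute 48≤49, size 1499≥1483, rent 1725≤1954, walk score 66≥60).
D4: not dominated.
D5: not dominated.
D6: not dominated (best walk score).
D7: not dominated.
D8: not dominated.
D9: not dominated (best size).
Pareto-optimal: D2, D4, D5, D6, D7, D8, D9 → 7.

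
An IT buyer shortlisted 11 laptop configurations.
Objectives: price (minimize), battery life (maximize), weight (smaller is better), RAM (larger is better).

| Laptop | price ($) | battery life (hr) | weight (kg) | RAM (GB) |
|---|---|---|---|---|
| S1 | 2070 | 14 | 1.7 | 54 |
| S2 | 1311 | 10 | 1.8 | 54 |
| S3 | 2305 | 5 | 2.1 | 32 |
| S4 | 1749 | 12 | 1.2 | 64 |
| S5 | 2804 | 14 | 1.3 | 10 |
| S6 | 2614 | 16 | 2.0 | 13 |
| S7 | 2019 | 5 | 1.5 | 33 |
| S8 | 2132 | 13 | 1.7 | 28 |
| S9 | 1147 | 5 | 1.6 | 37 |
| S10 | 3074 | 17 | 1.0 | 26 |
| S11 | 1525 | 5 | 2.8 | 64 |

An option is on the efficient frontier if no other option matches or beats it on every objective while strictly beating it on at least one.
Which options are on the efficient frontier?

S1: not dominated.
S2: not dominated.
S3: dominated by S1 (price 2070≤2305, battery life 14≥5, weight 1.7≤2.1, RAM 54≥32).
S4: not dominated.
S5: not dominated.
S6: not dominated.
S7: dominated by S4 (price 1749≤2019, battery life 12≥5, weight 1.2≤1.5, RAM 64≥33).
S8: dominated by S1 (price 2070≤2132, battery life 14≥13, weight 1.7≤1.7, RAM 54≥28).
S9: not dominated (best price).
S10: not dominated (best battery life).
S11: not dominated.

S1, S2, S4, S5, S6, S9, S10, S11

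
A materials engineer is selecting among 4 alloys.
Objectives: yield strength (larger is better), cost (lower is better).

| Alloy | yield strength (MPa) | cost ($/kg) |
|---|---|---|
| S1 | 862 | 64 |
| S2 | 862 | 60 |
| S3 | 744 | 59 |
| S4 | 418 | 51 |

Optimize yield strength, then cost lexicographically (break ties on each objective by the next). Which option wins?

S2

First maximize yield strength: best is 862, kept {S1, S2}.
Then minimize cost: best is 60, kept {S2}.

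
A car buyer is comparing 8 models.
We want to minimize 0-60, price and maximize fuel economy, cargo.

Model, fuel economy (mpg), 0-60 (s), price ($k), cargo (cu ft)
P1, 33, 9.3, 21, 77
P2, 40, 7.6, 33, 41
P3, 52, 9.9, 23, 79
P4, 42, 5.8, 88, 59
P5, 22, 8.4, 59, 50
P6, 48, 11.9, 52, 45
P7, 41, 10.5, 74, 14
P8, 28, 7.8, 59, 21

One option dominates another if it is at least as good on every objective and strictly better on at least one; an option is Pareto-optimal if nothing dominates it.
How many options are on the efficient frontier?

P1: not dominated (best price).
P2: not dominated.
P3: not dominated (best fuel economy).
P4: not dominated (best 0-60).
P5: not dominated.
P6: dominated by P3 (fuel economy 52≥48, 0-60 9.9≤11.9, price 23≤52, cargo 79≥45).
P7: dominated by P3 (fuel economy 52≥41, 0-60 9.9≤10.5, price 23≤74, cargo 79≥14).
P8: dominated by P2 (fuel economy 40≥28, 0-60 7.6≤7.8, price 33≤59, cargo 41≥21).
Pareto-optimal: P1, P2, P3, P4, P5 → 5.

5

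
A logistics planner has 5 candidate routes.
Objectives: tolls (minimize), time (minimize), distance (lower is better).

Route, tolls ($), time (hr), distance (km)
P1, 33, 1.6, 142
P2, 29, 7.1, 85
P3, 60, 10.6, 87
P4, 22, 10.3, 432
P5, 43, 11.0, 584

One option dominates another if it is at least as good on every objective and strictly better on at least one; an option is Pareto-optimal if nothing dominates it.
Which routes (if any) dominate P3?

P2

P2: tolls 29≤60, time 7.1≤10.6, distance 85≤87 — dominates P3.
Others (P1, P4, P5) are each worse than P3 on at least one objective.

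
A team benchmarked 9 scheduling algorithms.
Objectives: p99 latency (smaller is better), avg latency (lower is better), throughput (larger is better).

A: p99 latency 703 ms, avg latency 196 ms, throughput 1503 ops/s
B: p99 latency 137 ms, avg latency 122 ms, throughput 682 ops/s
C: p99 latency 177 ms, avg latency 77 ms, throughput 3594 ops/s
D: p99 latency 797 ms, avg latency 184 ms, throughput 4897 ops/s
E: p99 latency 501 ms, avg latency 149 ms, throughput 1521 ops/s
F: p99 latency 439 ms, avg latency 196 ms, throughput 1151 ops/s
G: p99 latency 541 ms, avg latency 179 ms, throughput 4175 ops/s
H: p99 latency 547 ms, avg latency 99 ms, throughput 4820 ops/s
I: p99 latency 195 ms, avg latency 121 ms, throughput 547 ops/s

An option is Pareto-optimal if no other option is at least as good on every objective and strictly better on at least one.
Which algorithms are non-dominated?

A: dominated by C (p99 latency 177≤703, avg latency 77≤196, throughput 3594≥1503).
B: not dominated (best p99 latency).
C: not dominated (best avg latency).
D: not dominated (best throughput).
E: dominated by C (p99 latency 177≤501, avg latency 77≤149, throughput 3594≥1521).
F: dominated by C (p99 latency 177≤439, avg latency 77≤196, throughput 3594≥1151).
G: not dominated.
H: not dominated.
I: dominated by C (p99 latency 177≤195, avg latency 77≤121, throughput 3594≥547).

B, C, D, G, H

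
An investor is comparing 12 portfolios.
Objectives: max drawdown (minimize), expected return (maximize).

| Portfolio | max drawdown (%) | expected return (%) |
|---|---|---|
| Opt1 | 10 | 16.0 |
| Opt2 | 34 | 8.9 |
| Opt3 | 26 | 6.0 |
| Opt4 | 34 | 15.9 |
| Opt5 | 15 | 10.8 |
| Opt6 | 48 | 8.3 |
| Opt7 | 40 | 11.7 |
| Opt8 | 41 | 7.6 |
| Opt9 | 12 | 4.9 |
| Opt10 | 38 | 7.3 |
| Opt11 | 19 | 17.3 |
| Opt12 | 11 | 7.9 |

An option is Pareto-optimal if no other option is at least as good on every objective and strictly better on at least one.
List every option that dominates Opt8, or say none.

Opt1: max drawdown 10≤41, expected return 16.0≥7.6 — dominates Opt8.
Opt2: max drawdown 34≤41, expected return 8.9≥7.6 — dominates Opt8.
Opt4: max drawdown 34≤41, expected return 15.9≥7.6 — dominates Opt8.
Opt5: max drawdown 15≤41, expected return 10.8≥7.6 — dominates Opt8.
Opt7: max drawdown 40≤41, expected return 11.7≥7.6 — dominates Opt8.
Opt11: max drawdown 19≤41, expected return 17.3≥7.6 — dominates Opt8.
Opt12: max drawdown 11≤41, expected return 7.9≥7.6 — dominates Opt8.
Others (Opt3, Opt6, Opt9, Opt10) are each worse than Opt8 on at least one objective.

Opt1, Opt2, Opt4, Opt5, Opt7, Opt11, Opt12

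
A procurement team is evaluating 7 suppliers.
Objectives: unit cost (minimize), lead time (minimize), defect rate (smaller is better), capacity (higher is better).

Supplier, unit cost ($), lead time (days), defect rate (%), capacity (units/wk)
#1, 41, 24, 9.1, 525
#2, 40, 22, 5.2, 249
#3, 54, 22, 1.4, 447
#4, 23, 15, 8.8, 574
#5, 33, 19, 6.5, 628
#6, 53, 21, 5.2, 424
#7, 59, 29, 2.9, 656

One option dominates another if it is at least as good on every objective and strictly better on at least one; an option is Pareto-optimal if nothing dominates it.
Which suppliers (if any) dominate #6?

none

#1: worse on lead time (24 vs 21).
#2: worse on lead time (22 vs 21).
#3: worse on unit cost (54 vs 53).
#4: worse on defect rate (8.8 vs 5.2).
#5: worse on defect rate (6.5 vs 5.2).
#7: worse on unit cost (59 vs 53).
No option dominates #6.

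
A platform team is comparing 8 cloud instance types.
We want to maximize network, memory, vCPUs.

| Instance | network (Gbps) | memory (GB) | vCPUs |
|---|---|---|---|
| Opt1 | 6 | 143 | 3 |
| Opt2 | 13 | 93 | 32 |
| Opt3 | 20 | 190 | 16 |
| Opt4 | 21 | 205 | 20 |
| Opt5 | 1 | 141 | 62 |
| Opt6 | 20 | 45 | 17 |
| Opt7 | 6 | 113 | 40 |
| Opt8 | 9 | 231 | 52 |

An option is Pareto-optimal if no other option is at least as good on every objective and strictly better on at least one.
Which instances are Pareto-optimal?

Opt1: dominated by Opt3 (network 20≥6, memory 190≥143, vCPUs 16≥3).
Opt2: not dominated.
Opt3: dominated by Opt4 (network 21≥20, memory 205≥190, vCPUs 20≥16).
Opt4: not dominated (best network).
Opt5: not dominated (best vCPUs).
Opt6: dominated by Opt4 (network 21≥20, memory 205≥45, vCPUs 20≥17).
Opt7: dominated by Opt8 (network 9≥6, memory 231≥113, vCPUs 52≥40).
Opt8: not dominated (best memory).

Opt2, Opt4, Opt5, Opt8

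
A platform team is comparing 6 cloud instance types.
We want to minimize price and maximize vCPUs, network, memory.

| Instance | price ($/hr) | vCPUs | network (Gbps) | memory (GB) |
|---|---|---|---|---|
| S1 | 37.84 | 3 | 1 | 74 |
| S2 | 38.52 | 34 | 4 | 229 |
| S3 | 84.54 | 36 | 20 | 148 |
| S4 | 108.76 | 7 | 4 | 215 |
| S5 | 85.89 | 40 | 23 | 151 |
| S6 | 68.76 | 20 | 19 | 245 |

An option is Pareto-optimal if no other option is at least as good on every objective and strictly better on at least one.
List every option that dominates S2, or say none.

S1: worse on vCPUs (3 vs 34).
S3: worse on price (84.54 vs 38.52).
S4: worse on price (108.76 vs 38.52).
S5: worse on price (85.89 vs 38.52).
S6: worse on price (68.76 vs 38.52).
No option dominates S2.

none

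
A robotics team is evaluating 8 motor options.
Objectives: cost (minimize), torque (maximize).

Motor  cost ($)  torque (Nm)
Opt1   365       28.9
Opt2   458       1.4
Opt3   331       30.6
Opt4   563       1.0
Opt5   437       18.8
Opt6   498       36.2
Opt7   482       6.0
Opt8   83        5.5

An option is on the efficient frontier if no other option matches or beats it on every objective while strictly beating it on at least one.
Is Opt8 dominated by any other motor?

No

Opt1: worse on cost (365 vs 83).
Opt2: worse on cost (458 vs 83).
Opt3: worse on cost (331 vs 83).
Opt4: worse on cost (563 vs 83).
Opt5: worse on cost (437 vs 83).
Opt6: worse on cost (498 vs 83).
Opt7: worse on cost (482 vs 83).
No option is at least as good as Opt8 on every objective and strictly better on one.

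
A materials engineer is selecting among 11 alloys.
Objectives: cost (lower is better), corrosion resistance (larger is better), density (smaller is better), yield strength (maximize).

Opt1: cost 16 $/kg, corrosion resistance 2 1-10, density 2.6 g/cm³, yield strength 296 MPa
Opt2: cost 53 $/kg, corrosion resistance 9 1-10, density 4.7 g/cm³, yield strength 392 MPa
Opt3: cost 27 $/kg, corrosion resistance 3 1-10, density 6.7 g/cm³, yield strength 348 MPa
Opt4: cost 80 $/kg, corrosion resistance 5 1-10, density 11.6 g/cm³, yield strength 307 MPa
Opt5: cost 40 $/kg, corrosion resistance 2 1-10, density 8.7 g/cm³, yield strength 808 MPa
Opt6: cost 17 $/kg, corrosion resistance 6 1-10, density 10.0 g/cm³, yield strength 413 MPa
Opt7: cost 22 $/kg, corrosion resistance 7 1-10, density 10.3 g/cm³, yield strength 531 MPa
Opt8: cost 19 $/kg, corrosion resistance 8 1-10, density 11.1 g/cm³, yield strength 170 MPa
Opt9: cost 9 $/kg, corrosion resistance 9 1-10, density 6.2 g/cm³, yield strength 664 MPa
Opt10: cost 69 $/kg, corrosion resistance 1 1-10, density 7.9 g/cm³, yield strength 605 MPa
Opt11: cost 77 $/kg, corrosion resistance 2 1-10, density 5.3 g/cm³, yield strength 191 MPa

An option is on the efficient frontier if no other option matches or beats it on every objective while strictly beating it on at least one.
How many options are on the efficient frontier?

Opt1: not dominated (best density).
Opt2: not dominated.
Opt3: dominated by Opt9 (cost 9≤27, corrosion resistance 9≥3, density 6.2≤6.7, yield strength 664≥348).
Opt4: dominated by Opt2 (cost 53≤80, corrosion resistance 9≥5, density 4.7≤11.6, yield strength 392≥307).
Opt5: not dominated (best yield strength).
Opt6: dominated by Opt9 (cost 9≤17, corrosion resistance 9≥6, density 6.2≤10.0, yield strength 664≥413).
Opt7: dominated by Opt9 (cost 9≤22, corrosion resistance 9≥7, density 6.2≤10.3, yield strength 664≥531).
Opt8: dominated by Opt9 (cost 9≤19, corrosion resistance 9≥8, density 6.2≤11.1, yield strength 664≥170).
Opt9: not dominated (best cost).
Opt10: dominated by Opt9 (cost 9≤69, corrosion resistance 9≥1, density 6.2≤7.9, yield strength 664≥605).
Opt11: dominated by Opt1 (cost 16≤77, corrosion resistance 2≥2, density 2.6≤5.3, yield strength 296≥191).
Pareto-optimal: Opt1, Opt2, Opt5, Opt9 → 4.

4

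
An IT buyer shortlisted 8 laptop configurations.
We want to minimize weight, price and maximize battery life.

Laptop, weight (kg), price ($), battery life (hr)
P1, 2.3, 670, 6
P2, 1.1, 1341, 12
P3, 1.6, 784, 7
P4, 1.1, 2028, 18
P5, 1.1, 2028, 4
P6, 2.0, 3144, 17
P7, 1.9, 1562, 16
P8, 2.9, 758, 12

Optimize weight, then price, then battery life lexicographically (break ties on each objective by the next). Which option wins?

P2

First minimize weight: best is 1.1, kept {P2, P4, P5}.
Then minimize price: best is 1341, kept {P2}.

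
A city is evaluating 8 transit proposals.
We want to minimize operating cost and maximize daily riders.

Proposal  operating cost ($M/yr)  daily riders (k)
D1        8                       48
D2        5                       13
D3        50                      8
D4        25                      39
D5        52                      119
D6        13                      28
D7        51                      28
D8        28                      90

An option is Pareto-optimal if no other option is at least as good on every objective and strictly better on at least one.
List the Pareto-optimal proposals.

D1: not dominated.
D2: not dominated (best operating cost).
D3: dominated by D1 (operating cost 8≤50, daily riders 48≥8).
D4: dominated by D1 (operating cost 8≤25, daily riders 48≥39).
D5: not dominated (best daily riders).
D6: dominated by D1 (operating cost 8≤13, daily riders 48≥28).
D7: dominated by D1 (operating cost 8≤51, daily riders 48≥28).
D8: not dominated.

D1, D2, D5, D8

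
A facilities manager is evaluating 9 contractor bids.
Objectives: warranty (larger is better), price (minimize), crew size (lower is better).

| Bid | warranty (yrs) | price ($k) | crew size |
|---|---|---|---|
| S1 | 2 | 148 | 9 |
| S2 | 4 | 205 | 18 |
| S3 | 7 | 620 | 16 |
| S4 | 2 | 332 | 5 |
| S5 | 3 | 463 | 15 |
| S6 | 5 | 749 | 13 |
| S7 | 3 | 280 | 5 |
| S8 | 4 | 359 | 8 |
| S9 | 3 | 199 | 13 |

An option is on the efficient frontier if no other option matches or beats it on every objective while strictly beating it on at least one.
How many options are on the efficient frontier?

7

S1: not dominated (best price).
S2: not dominated.
S3: not dominated (best warranty).
S4: dominated by S7 (warranty 3≥2, price 280≤332, crew size 5≤5).
S5: dominated by S7 (warranty 3≥3, price 280≤463, crew size 5≤15).
S6: not dominated.
S7: not dominated.
S8: not dominated.
S9: not dominated.
Pareto-optimal: S1, S2, S3, S6, S7, S8, S9 → 7.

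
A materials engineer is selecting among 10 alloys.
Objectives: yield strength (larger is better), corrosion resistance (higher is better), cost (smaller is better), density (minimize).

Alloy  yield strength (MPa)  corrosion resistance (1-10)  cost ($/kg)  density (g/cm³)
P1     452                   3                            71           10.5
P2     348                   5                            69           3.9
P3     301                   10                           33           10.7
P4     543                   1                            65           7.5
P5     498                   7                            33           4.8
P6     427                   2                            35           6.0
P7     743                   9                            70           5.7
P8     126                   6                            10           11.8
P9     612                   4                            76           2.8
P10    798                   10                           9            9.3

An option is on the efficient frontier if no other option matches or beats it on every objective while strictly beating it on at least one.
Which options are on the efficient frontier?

P2, P4, P5, P7, P9, P10

P1: dominated by P5 (yield strength 498≥452, corrosion resistance 7≥3, cost 33≤71, density 4.8≤10.5).
P2: not dominated.
P3: dominated by P10 (yield strength 798≥301, corrosion resistance 10≥10, cost 9≤33, density 9.3≤10.7).
P4: not dominated.
P5: not dominated.
P6: dominated by P5 (yield strength 498≥427, corrosion resistance 7≥2, cost 33≤35, density 4.8≤6.0).
P7: not dominated.
P8: dominated by P10 (yield strength 798≥126, corrosion resistance 10≥6, cost 9≤10, density 9.3≤11.8).
P9: not dominated (best density).
P10: not dominated (best yield strength).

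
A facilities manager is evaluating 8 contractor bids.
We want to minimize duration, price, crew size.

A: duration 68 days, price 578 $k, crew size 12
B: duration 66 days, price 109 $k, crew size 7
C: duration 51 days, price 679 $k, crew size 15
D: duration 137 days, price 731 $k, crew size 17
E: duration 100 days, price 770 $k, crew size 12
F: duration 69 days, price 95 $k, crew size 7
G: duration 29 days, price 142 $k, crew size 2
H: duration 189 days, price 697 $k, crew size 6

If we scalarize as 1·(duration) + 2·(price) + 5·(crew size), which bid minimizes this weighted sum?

F

A: 1·68 + 2·578 + 5·12 = 1284
B: 1·66 + 2·109 + 5·7 = 319
C: 1·51 + 2·679 + 5·15 = 1484
D: 1·137 + 2·731 + 5·17 = 1684
E: 1·100 + 2·770 + 5·12 = 1700
F: 1·69 + 2·95 + 5·7 = 294
G: 1·29 + 2·142 + 5·2 = 323
H: 1·189 + 2·697 + 5·6 = 1613
Lowest: F at 294.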